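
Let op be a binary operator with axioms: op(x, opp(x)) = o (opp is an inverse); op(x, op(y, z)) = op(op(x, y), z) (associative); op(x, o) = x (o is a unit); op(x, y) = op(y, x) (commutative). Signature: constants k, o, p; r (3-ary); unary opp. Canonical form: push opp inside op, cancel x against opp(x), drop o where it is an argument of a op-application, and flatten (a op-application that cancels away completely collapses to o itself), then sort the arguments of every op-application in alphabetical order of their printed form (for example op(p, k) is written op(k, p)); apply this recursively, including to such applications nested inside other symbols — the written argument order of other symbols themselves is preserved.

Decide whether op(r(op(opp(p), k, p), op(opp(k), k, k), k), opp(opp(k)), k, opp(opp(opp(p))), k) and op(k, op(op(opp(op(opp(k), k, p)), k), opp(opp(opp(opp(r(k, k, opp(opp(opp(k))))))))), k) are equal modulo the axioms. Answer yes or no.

Left:  op(r(op(opp(p), k, p), op(opp(k), k, k), k), opp(opp(k)), k, opp(opp(opp(p))), k)
  Push opp inside:  distribute opp over op and collapse double opp
  Collect terms:  op(r(k, k, k), k, k, k, opp(p))
  Sort:  op(k, k, k, opp(p), r(k, k, k))
Right:  op(k, op(op(opp(op(opp(k), k, p)), k), opp(opp(opp(opp(r(k, k, opp(opp(opp(k))))))))), k)
  Push opp inside:  distribute opp over op and collapse double opp
  Collect:  op(k, k, k, opp(p), r(k, k, opp(k)))

Answer: no — op(k, k, k, opp(p), r(k, k, k)) vs op(k, k, k, opp(p), r(k, k, opp(k)))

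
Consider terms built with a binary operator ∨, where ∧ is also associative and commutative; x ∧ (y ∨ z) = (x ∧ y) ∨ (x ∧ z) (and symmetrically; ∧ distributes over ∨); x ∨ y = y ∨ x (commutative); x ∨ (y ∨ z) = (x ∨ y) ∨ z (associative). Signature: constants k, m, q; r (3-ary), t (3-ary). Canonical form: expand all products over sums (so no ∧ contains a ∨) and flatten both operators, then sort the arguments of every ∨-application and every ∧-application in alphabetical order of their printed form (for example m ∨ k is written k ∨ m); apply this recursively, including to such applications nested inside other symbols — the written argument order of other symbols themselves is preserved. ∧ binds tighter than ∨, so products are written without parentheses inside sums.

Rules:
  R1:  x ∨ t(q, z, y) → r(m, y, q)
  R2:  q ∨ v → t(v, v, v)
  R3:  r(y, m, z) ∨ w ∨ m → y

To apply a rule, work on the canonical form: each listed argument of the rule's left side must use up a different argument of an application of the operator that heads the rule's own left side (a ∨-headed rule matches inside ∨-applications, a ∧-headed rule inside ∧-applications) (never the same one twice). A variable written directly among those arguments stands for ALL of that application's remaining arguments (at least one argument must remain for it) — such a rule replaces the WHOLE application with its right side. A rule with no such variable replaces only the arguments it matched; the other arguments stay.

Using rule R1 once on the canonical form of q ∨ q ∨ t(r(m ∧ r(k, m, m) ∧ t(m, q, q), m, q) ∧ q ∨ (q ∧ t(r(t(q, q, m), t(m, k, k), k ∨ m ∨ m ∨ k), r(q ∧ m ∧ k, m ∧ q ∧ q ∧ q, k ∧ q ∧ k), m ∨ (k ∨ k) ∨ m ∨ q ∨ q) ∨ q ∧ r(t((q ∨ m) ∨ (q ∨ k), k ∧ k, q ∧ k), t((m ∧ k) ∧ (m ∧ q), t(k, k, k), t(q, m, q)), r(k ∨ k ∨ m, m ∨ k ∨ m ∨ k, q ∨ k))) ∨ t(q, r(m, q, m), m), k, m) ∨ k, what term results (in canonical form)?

Canonical form:  k ∨ q ∨ q ∨ t(q ∧ r(m ∧ r(k, m, m) ∧ t(m, q, q), m, q) ∨ q ∧ r(t(k ∨ m ∨ q ∨ q, k ∧ k, k ∧ q), t(k ∧ m ∧ m ∧ q, t(k, k, k), t(q, m, q)), r(k ∨ k ∨ m, k ∨ k ∨ m ∨ m, k ∨ q)) ∨ q ∧ t(r(t(q, q, m), t(m, k, k), k ∨ k ∨ m ∨ m), r(k ∧ m ∧ q, m ∧ q ∧ q ∧ q, k ∧ k ∧ q), k ∨ k ∨ m ∨ m ∨ q ∨ q) ∨ t(q, r(m, q, m), m), k, m)
R1 matches:  uses t(q, r(m, q, m), m);  x := q ∧ r(m ∧ r(k, m, m) ∧ t(m, q, q), m, q) ∨ q ∧ r(t(k ∨ m ∨ q ∨ q, k ∧ k, k ∧ q), t(k ∧ m ∧ m ∧ q, t(k, k, k), t(q, m, q)), r(k ∨ k ∨ m, k ∨ k ∨ m ∨ m, k ∨ q)) ∨ q ∧ t(r(t(q, q, m), t(m, k, k), k ∨ k ∨ m ∨ m), r(k ∧ m ∧ q, m ∧ q ∧ q ∧ q, k ∧ k ∧ q), k ∨ k ∨ m ∨ m ∨ q ∨ q), y := m, z := r(m, q, m)
The extension variable absorbs all remaining arguments, so the whole application is rewritten.
Result:  k ∨ q ∨ q ∨ t(r(m, m, q), k, m)

Answer: k ∨ q ∨ q ∨ t(r(m, m, q), k, m)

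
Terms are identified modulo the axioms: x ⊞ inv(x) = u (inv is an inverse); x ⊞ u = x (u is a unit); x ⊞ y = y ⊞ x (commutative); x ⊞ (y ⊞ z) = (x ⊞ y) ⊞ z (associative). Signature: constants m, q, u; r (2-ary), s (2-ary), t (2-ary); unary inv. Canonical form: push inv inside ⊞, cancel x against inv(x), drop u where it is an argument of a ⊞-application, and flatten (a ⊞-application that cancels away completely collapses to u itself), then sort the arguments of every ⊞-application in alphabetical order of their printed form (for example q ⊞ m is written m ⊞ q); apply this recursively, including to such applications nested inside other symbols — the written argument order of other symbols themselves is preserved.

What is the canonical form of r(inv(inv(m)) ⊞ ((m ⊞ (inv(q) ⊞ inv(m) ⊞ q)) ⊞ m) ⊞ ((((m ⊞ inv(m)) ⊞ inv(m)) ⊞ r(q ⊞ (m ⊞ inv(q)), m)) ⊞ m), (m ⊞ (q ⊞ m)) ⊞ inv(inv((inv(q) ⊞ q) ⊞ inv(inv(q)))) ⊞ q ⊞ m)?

Answer: r(m ⊞ m ⊞ r(m, m), m ⊞ m ⊞ m ⊞ q ⊞ q ⊞ q)

Derivation:
Work inside:  inv(inv(m)) ⊞ ((m ⊞ (inv(q) ⊞ inv(m) ⊞ q)) ⊞ m) ⊞ ((((m ⊞ inv(m)) ⊞ inv(m)) ⊞ r(q ⊞ (m ⊞ inv(q)), m)) ⊞ m)
Push inv inside:  distribute inv over ⊞ and collapse double inv
Inverses cancel:  q cancels
Collect:  m ⊞ m ⊞ r(m, m)
Put back:  r(m ⊞ m ⊞ r(m, m), m ⊞ m ⊞ m ⊞ q ⊞ q ⊞ q)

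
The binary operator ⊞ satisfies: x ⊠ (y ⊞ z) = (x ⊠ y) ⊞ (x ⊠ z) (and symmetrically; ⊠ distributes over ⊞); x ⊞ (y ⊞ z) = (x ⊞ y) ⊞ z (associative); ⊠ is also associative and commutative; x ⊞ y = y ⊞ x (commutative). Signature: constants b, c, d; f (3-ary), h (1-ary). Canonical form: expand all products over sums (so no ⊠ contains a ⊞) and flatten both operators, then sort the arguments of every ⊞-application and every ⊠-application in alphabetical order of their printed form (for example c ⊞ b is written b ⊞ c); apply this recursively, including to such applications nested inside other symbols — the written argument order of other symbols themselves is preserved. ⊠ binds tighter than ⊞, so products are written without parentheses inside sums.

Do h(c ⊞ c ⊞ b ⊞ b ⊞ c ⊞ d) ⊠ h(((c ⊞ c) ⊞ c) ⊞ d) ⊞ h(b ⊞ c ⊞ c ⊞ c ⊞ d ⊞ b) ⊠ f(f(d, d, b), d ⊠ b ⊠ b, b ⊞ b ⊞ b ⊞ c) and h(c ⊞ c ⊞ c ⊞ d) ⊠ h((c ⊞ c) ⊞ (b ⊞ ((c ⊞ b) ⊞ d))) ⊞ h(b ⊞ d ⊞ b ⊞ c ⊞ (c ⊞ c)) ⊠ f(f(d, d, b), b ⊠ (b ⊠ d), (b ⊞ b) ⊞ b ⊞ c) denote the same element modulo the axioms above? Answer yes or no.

Answer: yes — both canonical forms are f(f(d, d, b), b ⊠ b ⊠ d, b ⊞ b ⊞ b ⊞ c) ⊠ h(b ⊞ b ⊞ c ⊞ c ⊞ c ⊞ d) ⊞ h(b ⊞ b ⊞ c ⊞ c ⊞ c ⊞ d) ⊠ h(c ⊞ c ⊞ c ⊞ d)

Derivation:
Left:  h(c ⊞ c ⊞ b ⊞ b ⊞ c ⊞ d) ⊠ h(((c ⊞ c) ⊞ c) ⊞ d) ⊞ h(b ⊞ c ⊞ c ⊞ c ⊞ d ⊞ b) ⊠ f(f(d, d, b), d ⊠ b ⊠ b, b ⊞ b ⊞ b ⊞ c)
  Un-nest:  h(b ⊞ b ⊞ c ⊞ c ⊞ c ⊞ d) ⊠ h(c ⊞ c ⊞ c ⊞ d) ⊞ f(f(d, d, b), b ⊠ b ⊠ d, b ⊞ b ⊞ b ⊞ c) ⊠ h(b ⊞ b ⊞ c ⊞ c ⊞ c ⊞ d)
  Sort:  f(f(d, d, b), b ⊠ b ⊠ d, b ⊞ b ⊞ b ⊞ c) ⊠ h(b ⊞ b ⊞ c ⊞ c ⊞ c ⊞ d) ⊞ h(b ⊞ b ⊞ c ⊞ c ⊞ c ⊞ d) ⊠ h(c ⊞ c ⊞ c ⊞ d)
Right:  h(c ⊞ c ⊞ c ⊞ d) ⊠ h((c ⊞ c) ⊞ (b ⊞ ((c ⊞ b) ⊞ d))) ⊞ h(b ⊞ d ⊞ b ⊞ c ⊞ (c ⊞ c)) ⊠ f(f(d, d, b), b ⊠ (b ⊠ d), (b ⊞ b) ⊞ b ⊞ c)
  Un-nest:  h(b ⊞ b ⊞ c ⊞ c ⊞ c ⊞ d) ⊠ h(c ⊞ c ⊞ c ⊞ d) ⊞ f(f(d, d, b), b ⊠ b ⊠ d, b ⊞ b ⊞ b ⊞ c) ⊠ h(b ⊞ b ⊞ c ⊞ c ⊞ c ⊞ d)
  Order the arguments:  f(f(d, d, b), b ⊠ b ⊠ d, b ⊞ b ⊞ b ⊞ c) ⊠ h(b ⊞ b ⊞ c ⊞ c ⊞ c ⊞ d) ⊞ h(b ⊞ b ⊞ c ⊞ c ⊞ c ⊞ d) ⊠ h(c ⊞ c ⊞ c ⊞ d)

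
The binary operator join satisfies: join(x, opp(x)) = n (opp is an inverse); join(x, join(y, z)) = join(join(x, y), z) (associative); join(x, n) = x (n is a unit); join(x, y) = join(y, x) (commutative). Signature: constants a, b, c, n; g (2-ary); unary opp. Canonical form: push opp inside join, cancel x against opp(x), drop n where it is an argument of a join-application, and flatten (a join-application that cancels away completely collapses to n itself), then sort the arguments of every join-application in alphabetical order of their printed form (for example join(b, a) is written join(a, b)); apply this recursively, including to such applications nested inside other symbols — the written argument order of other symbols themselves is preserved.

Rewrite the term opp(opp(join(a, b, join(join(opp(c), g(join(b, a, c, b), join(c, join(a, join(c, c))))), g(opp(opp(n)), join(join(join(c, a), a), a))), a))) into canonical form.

Push opp inside:  distribute opp over join and collapse double opp
Collect:  join(a, a, b, opp(c), g(join(a, b, b, c), join(a, c, c, c)), g(n, join(a, a, a, c)))
Sort:  join(a, a, b, g(join(a, b, b, c), join(a, c, c, c)), g(n, join(a, a, a, c)), opp(c))

Answer: join(a, a, b, g(join(a, b, b, c), join(a, c, c, c)), g(n, join(a, a, a, c)), opp(c))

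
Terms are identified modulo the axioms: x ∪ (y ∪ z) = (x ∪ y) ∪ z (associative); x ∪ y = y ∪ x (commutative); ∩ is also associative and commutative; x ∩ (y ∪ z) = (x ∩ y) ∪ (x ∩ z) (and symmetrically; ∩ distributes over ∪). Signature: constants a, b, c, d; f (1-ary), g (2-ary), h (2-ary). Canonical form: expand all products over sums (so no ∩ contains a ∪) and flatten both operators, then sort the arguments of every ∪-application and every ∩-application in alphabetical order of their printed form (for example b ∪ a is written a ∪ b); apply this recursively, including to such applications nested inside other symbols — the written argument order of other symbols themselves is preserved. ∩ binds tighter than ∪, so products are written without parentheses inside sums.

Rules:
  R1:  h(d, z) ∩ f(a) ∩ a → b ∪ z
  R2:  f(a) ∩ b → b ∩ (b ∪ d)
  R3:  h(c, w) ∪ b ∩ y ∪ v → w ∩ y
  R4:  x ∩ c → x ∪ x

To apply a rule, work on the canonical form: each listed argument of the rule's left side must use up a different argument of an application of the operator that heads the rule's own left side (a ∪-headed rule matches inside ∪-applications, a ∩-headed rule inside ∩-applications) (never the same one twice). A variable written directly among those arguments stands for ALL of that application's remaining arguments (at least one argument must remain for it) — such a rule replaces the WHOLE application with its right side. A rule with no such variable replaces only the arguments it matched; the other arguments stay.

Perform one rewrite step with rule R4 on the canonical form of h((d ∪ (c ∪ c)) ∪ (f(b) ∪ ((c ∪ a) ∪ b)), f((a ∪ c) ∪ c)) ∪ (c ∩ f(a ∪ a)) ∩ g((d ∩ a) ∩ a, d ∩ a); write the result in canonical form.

Canonical form:  c ∩ f(a ∪ a) ∩ g(a ∩ a ∩ d, a ∩ d) ∪ h(a ∪ b ∪ c ∪ c ∪ c ∪ d ∪ f(b), f(a ∪ c ∪ c))
R4 matches:  uses c;  x := f(a ∪ a) ∩ g(a ∩ a ∩ d, a ∩ d)
The extension variable absorbs all remaining arguments, so the whole application is rewritten.
New term:  f(a ∪ a) ∩ g(a ∩ a ∩ d, a ∩ d) ∪ f(a ∪ a) ∩ g(a ∩ a ∩ d, a ∩ d) ∪ h(a ∪ b ∪ c ∪ c ∪ c ∪ d ∪ f(b), f(a ∪ c ∪ c))

Answer: f(a ∪ a) ∩ g(a ∩ a ∩ d, a ∩ d) ∪ f(a ∪ a) ∩ g(a ∩ a ∩ d, a ∩ d) ∪ h(a ∪ b ∪ c ∪ c ∪ c ∪ d ∪ f(b), f(a ∪ c ∪ c))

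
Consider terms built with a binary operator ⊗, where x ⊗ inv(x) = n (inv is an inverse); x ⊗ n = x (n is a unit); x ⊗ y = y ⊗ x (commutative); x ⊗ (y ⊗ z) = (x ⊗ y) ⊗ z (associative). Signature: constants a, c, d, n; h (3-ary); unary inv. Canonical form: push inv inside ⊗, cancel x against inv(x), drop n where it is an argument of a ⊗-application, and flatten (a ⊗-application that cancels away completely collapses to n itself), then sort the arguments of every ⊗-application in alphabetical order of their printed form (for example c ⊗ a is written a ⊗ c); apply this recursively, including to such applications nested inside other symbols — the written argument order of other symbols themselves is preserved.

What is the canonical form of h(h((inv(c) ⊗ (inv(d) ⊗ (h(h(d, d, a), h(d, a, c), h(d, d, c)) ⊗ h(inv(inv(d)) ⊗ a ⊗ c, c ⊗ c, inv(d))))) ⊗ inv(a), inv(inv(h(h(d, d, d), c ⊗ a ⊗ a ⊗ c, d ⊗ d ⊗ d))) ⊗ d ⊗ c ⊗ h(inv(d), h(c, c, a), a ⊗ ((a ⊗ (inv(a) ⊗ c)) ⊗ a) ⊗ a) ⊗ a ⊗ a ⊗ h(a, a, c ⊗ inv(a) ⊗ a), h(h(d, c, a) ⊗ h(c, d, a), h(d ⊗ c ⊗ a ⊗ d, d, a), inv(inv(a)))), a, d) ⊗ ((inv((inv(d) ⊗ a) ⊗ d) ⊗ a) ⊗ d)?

Answer: d ⊗ h(h(h(a ⊗ c ⊗ d, c ⊗ c, inv(d)) ⊗ h(h(d, d, a), h(d, a, c), h(d, d, c)) ⊗ inv(a) ⊗ inv(c) ⊗ inv(d), a ⊗ a ⊗ c ⊗ d ⊗ h(a, a, c) ⊗ h(h(d, d, d), a ⊗ a ⊗ c ⊗ c, d ⊗ d ⊗ d) ⊗ h(inv(d), h(c, c, a), a ⊗ a ⊗ a ⊗ c), h(h(c, d, a) ⊗ h(d, c, a), h(a ⊗ c ⊗ d ⊗ d, d, a), a)), a, d)

Derivation:
Push inv inside:  distribute inv over ⊗ and collapse double inv
Inverses cancel:  a cancels
Collect:  h(h(h(a ⊗ c ⊗ d, c ⊗ c, inv(d)) ⊗ h(h(d, d, a), h(d, a, c), h(d, d, c)) ⊗ inv(a) ⊗ inv(c) ⊗ inv(d), a ⊗ a ⊗ c ⊗ d ⊗ h(a, a, c) ⊗ h(h(d, d, d), a ⊗ a ⊗ c ⊗ c, d ⊗ d ⊗ d) ⊗ h(inv(d), h(c, c, a), a ⊗ a ⊗ a ⊗ c), h(h(c, d, a) ⊗ h(d, c, a), h(a ⊗ c ⊗ d ⊗ d, d, a), a)), a, d) ⊗ d
Sort:  d ⊗ h(h(h(a ⊗ c ⊗ d, c ⊗ c, inv(d)) ⊗ h(h(d, d, a), h(d, a, c), h(d, d, c)) ⊗ inv(a) ⊗ inv(c) ⊗ inv(d), a ⊗ a ⊗ c ⊗ d ⊗ h(a, a, c) ⊗ h(h(d, d, d), a ⊗ a ⊗ c ⊗ c, d ⊗ d ⊗ d) ⊗ h(inv(d), h(c, c, a), a ⊗ a ⊗ a ⊗ c), h(h(c, d, a) ⊗ h(d, c, a), h(a ⊗ c ⊗ d ⊗ d, d, a), a)), a, d)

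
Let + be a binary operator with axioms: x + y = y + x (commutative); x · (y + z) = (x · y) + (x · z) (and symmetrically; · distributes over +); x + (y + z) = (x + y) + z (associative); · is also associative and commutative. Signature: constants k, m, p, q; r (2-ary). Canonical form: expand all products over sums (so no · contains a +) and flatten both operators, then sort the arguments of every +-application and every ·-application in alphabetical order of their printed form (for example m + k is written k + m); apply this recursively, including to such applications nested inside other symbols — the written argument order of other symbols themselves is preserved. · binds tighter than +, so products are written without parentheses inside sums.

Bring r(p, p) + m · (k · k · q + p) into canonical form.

Expand:  r(p, p) + k · k · m · q + m · p
Order the arguments:  k · k · m · q + m · p + r(p, p)

Answer: k · k · m · q + m · p + r(p, p)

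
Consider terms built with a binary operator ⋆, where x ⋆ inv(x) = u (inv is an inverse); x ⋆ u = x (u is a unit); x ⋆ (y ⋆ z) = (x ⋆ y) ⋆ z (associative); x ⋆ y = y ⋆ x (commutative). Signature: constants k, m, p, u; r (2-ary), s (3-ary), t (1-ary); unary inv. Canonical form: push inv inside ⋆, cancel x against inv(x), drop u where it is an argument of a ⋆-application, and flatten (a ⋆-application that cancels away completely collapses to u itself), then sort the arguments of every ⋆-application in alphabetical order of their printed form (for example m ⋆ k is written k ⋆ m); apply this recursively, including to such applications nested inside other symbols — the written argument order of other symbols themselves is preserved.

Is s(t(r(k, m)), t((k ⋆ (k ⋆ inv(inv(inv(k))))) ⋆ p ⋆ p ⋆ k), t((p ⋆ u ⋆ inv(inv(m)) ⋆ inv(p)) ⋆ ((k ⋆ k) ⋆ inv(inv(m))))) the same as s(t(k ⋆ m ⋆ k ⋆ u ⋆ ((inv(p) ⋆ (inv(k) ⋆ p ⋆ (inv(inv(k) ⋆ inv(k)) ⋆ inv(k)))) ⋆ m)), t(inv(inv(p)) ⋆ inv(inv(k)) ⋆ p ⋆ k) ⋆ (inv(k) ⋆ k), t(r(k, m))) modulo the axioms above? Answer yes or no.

Left:  s(t(r(k, m)), t((k ⋆ (k ⋆ inv(inv(inv(k))))) ⋆ p ⋆ p ⋆ k), t((p ⋆ u ⋆ inv(inv(m)) ⋆ inv(p)) ⋆ ((k ⋆ k) ⋆ inv(inv(m)))))
  Work inside:  (p ⋆ u ⋆ inv(inv(m)) ⋆ inv(p)) ⋆ ((k ⋆ k) ⋆ inv(inv(m)))
  Push inv inside:  distribute inv over ⋆ and collapse double inv
  Inverses cancel:  p cancels
  Collect:  m ⋆ m ⋆ k ⋆ k
  Order the arguments:  k ⋆ k ⋆ m ⋆ m
  Rebuild:  s(t(r(k, m)), t(k ⋆ k ⋆ p ⋆ p), t(k ⋆ k ⋆ m ⋆ m))
Right:  s(t(k ⋆ m ⋆ k ⋆ u ⋆ ((inv(p) ⋆ (inv(k) ⋆ p ⋆ (inv(inv(k) ⋆ inv(k)) ⋆ inv(k)))) ⋆ m)), t(inv(inv(p)) ⋆ inv(inv(k)) ⋆ p ⋆ k) ⋆ (inv(k) ⋆ k), t(r(k, m)))
  Descend into:  k ⋆ m ⋆ k ⋆ u ⋆ ((inv(p) ⋆ (inv(k) ⋆ p ⋆ (inv(inv(k) ⋆ inv(k)) ⋆ inv(k)))) ⋆ m)
  Push inv inside:  distribute inv over ⋆ and collapse double inv
  Cancel inverse pairs:  p cancels
  Collect terms:  k ⋆ k ⋆ m ⋆ m
  Reassemble:  s(t(k ⋆ k ⋆ m ⋆ m), t(k ⋆ k ⋆ p ⋆ p), t(r(k, m)))

Answer: no — s(t(r(k, m)), t(k ⋆ k ⋆ p ⋆ p), t(k ⋆ k ⋆ m ⋆ m)) vs s(t(k ⋆ k ⋆ m ⋆ m), t(k ⋆ k ⋆ p ⋆ p), t(r(k, m)))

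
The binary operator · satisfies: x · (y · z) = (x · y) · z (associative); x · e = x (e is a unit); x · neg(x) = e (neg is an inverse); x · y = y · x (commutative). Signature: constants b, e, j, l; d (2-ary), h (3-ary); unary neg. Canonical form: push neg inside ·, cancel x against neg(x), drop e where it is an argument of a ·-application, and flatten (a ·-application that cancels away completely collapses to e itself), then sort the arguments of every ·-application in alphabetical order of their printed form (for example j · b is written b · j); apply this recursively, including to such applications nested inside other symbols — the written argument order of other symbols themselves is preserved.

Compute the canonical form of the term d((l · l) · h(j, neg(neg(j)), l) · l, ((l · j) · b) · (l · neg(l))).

Focus inside:  (l · l) · h(j, neg(neg(j)), l) · l
Push neg inside:  distribute neg over · and collapse double neg
Collect:  l · l · l · h(j, j, l)
Sort arguments:  h(j, j, l) · l · l · l
Reassemble:  d(h(j, j, l) · l · l · l, b · j · l)

Answer: d(h(j, j, l) · l · l · l, b · j · l)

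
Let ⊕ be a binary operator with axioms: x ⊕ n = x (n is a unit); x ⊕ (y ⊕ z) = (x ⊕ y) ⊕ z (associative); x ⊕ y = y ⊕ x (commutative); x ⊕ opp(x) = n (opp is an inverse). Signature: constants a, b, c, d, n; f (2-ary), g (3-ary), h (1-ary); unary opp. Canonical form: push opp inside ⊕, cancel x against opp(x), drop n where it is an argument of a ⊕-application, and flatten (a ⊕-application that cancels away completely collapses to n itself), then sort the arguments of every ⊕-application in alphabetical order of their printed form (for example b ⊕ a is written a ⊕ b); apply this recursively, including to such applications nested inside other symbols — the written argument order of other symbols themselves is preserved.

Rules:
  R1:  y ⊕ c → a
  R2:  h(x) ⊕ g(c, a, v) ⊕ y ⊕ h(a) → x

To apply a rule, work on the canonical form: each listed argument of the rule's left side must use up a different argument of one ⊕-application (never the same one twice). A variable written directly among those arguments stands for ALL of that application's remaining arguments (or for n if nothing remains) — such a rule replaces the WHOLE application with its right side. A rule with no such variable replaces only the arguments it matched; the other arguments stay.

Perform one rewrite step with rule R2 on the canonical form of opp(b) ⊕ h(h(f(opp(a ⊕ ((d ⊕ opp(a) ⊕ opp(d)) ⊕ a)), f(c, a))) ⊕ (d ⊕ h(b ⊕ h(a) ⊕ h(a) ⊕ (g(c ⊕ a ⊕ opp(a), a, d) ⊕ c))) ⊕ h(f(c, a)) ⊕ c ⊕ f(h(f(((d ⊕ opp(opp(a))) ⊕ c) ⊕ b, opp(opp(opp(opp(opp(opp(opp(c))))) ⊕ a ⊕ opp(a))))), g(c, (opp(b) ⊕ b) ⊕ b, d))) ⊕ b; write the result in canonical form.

Answer: h(c ⊕ d ⊕ f(h(f(a ⊕ b ⊕ c ⊕ d, opp(c))), g(c, b, d)) ⊕ h(a) ⊕ h(f(c, a)) ⊕ h(f(opp(a), f(c, a))))

Derivation:
Canonical form:  h(c ⊕ d ⊕ f(h(f(a ⊕ b ⊕ c ⊕ d, opp(c))), g(c, b, d)) ⊕ h(b ⊕ c ⊕ g(c, a, d) ⊕ h(a) ⊕ h(a)) ⊕ h(f(c, a)) ⊕ h(f(opp(a), f(c, a))))
Apply R2:  consuming g(c, a, d), h(a), h(a);  v := d, x := a, y := b ⊕ c
The variable takes the whole remainder — replace the entire application.
New term:  h(c ⊕ d ⊕ f(h(f(a ⊕ b ⊕ c ⊕ d, opp(c))), g(c, b, d)) ⊕ h(a) ⊕ h(f(c, a)) ⊕ h(f(opp(a), f(c, a))))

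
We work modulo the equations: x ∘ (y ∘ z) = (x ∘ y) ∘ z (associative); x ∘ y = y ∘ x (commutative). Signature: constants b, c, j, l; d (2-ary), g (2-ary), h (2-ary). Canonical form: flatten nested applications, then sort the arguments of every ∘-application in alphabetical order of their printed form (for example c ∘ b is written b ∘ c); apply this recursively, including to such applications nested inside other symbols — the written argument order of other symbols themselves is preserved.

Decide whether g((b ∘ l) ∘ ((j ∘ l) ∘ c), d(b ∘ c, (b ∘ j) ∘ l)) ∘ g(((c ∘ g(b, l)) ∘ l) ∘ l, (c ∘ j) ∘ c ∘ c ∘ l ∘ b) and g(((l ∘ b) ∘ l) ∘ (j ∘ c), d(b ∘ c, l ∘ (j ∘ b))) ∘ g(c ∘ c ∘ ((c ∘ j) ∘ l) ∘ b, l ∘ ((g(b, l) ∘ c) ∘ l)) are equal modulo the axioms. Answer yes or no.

Left:  g((b ∘ l) ∘ ((j ∘ l) ∘ c), d(b ∘ c, (b ∘ j) ∘ l)) ∘ g(((c ∘ g(b, l)) ∘ l) ∘ l, (c ∘ j) ∘ c ∘ c ∘ l ∘ b)
  Simplify inside:  g((b ∘ l) ∘ ((j ∘ l) ∘ c), d(b ∘ c, (b ∘ j) ∘ l))  →  g(b ∘ c ∘ j ∘ l ∘ l, d(b ∘ c, b ∘ j ∘ l))
  Canonicalize subterm:  g(((c ∘ g(b, l)) ∘ l) ∘ l, (c ∘ j) ∘ c ∘ c ∘ l ∘ b)  →  g(c ∘ g(b, l) ∘ l ∘ l, b ∘ c ∘ c ∘ c ∘ j ∘ l)
  Order the arguments:  g(b ∘ c ∘ j ∘ l ∘ l, d(b ∘ c, b ∘ j ∘ l)) ∘ g(c ∘ g(b, l) ∘ l ∘ l, b ∘ c ∘ c ∘ c ∘ j ∘ l)
Right:  g(((l ∘ b) ∘ l) ∘ (j ∘ c), d(b ∘ c, l ∘ (j ∘ b))) ∘ g(c ∘ c ∘ ((c ∘ j) ∘ l) ∘ b, l ∘ ((g(b, l) ∘ c) ∘ l))
  Inside:  g(((l ∘ b) ∘ l) ∘ (j ∘ c), d(b ∘ c, l ∘ (j ∘ b)))  →  g(b ∘ c ∘ j ∘ l ∘ l, d(b ∘ c, b ∘ j ∘ l))
  Simplify inside:  g(c ∘ c ∘ ((c ∘ j) ∘ l) ∘ b, l ∘ ((g(b, l) ∘ c) ∘ l))  →  g(b ∘ c ∘ c ∘ c ∘ j ∘ l, c ∘ g(b, l) ∘ l ∘ l)
  Sort arguments:  g(b ∘ c ∘ c ∘ c ∘ j ∘ l, c ∘ g(b, l) ∘ l ∘ l) ∘ g(b ∘ c ∘ j ∘ l ∘ l, d(b ∘ c, b ∘ j ∘ l))

Answer: no — g(b ∘ c ∘ j ∘ l ∘ l, d(b ∘ c, b ∘ j ∘ l)) ∘ g(c ∘ g(b, l) ∘ l ∘ l, b ∘ c ∘ c ∘ c ∘ j ∘ l) vs g(b ∘ c ∘ c ∘ c ∘ j ∘ l, c ∘ g(b, l) ∘ l ∘ l) ∘ g(b ∘ c ∘ j ∘ l ∘ l, d(b ∘ c, b ∘ j ∘ l))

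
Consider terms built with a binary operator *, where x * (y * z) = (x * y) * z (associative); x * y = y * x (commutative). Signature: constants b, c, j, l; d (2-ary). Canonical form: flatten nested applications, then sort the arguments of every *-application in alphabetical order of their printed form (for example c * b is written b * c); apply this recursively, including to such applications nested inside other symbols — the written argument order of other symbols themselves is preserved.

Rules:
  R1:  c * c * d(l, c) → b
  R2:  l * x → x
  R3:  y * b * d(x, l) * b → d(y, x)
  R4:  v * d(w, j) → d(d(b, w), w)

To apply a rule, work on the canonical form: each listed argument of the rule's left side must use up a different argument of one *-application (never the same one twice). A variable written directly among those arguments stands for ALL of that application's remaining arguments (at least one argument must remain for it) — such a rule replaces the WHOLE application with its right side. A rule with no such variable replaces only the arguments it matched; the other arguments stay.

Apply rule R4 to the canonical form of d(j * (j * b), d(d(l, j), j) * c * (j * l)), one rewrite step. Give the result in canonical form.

Answer: d(b * j * j, d(d(b, d(l, j)), d(l, j)))

Derivation:
Canonical form:  d(b * j * j, c * d(d(l, j), j) * j * l)
R4 matches:  uses d(d(l, j), j);  v := c * j * l, w := d(l, j)
The variable takes the whole remainder — replace the entire application.
New term:  d(b * j * j, d(d(b, d(l, j)), d(l, j)))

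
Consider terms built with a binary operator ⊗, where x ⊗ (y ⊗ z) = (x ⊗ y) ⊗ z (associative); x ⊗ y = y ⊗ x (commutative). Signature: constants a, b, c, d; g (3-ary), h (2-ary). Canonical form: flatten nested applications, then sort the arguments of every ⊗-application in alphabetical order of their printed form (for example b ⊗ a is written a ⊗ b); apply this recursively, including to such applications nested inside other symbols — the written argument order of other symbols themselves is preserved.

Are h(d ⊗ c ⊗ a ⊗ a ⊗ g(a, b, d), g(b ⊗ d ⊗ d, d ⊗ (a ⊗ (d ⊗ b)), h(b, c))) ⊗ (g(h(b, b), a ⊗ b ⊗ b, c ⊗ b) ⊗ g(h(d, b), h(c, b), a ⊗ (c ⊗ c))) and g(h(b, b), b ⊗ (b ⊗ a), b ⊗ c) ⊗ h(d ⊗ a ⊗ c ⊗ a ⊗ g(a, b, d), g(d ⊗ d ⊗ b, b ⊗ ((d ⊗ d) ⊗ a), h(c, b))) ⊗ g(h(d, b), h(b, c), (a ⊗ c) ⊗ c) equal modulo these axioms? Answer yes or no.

Answer: no — g(h(b, b), a ⊗ b ⊗ b, b ⊗ c) ⊗ g(h(d, b), h(c, b), a ⊗ c ⊗ c) ⊗ h(a ⊗ a ⊗ c ⊗ d ⊗ g(a, b, d), g(b ⊗ d ⊗ d, a ⊗ b ⊗ d ⊗ d, h(b, c))) vs g(h(b, b), a ⊗ b ⊗ b, b ⊗ c) ⊗ g(h(d, b), h(b, c), a ⊗ c ⊗ c) ⊗ h(a ⊗ a ⊗ c ⊗ d ⊗ g(a, b, d), g(b ⊗ d ⊗ d, a ⊗ b ⊗ d ⊗ d, h(c, b)))

Derivation:
Left:  h(d ⊗ c ⊗ a ⊗ a ⊗ g(a, b, d), g(b ⊗ d ⊗ d, d ⊗ (a ⊗ (d ⊗ b)), h(b, c))) ⊗ (g(h(b, b), a ⊗ b ⊗ b, c ⊗ b) ⊗ g(h(d, b), h(c, b), a ⊗ (c ⊗ c)))
  Flatten:  h(d ⊗ c ⊗ a ⊗ a ⊗ g(a, b, d), g(b ⊗ d ⊗ d, d ⊗ (a ⊗ (d ⊗ b)), h(b, c))) ⊗ g(h(b, b), a ⊗ b ⊗ b, c ⊗ b) ⊗ g(h(d, b), h(c, b), a ⊗ (c ⊗ c))
  Inside:  h(d ⊗ c ⊗ a ⊗ a ⊗ g(a, b, d), g(b ⊗ d ⊗ d, d ⊗ (a ⊗ (d ⊗ b)), h(b, c)))  →  h(a ⊗ a ⊗ c ⊗ d ⊗ g(a, b, d), g(b ⊗ d ⊗ d, a ⊗ b ⊗ d ⊗ d, h(b, c)))
  Simplify inside:  g(h(b, b), a ⊗ b ⊗ b, c ⊗ b)  →  g(h(b, b), a ⊗ b ⊗ b, b ⊗ c)
  Simplify inside:  g(h(d, b), h(c, b), a ⊗ (c ⊗ c))  →  g(h(d, b), h(c, b), a ⊗ c ⊗ c)
  Sort:  g(h(b, b), a ⊗ b ⊗ b, b ⊗ c) ⊗ g(h(d, b), h(c, b), a ⊗ c ⊗ c) ⊗ h(a ⊗ a ⊗ c ⊗ d ⊗ g(a, b, d), g(b ⊗ d ⊗ d, a ⊗ b ⊗ d ⊗ d, h(b, c)))
Right:  g(h(b, b), b ⊗ (b ⊗ a), b ⊗ c) ⊗ h(d ⊗ a ⊗ c ⊗ a ⊗ g(a, b, d), g(d ⊗ d ⊗ b, b ⊗ ((d ⊗ d) ⊗ a), h(c, b))) ⊗ g(h(d, b), h(b, c), (a ⊗ c) ⊗ c)
  Inside:  g(h(b, b), b ⊗ (b ⊗ a), b ⊗ c)  →  g(h(b, b), a ⊗ b ⊗ b, b ⊗ c)
  Simplify inside:  h(d ⊗ a ⊗ c ⊗ a ⊗ g(a, b, d), g(d ⊗ d ⊗ b, b ⊗ ((d ⊗ d) ⊗ a), h(c, b)))  →  h(a ⊗ a ⊗ c ⊗ d ⊗ g(a, b, d), g(b ⊗ d ⊗ d, a ⊗ b ⊗ d ⊗ d, h(c, b)))
  Simplify inside:  g(h(d, b), h(b, c), (a ⊗ c) ⊗ c)  →  g(h(d, b), h(b, c), a ⊗ c ⊗ c)
  Order the arguments:  g(h(b, b), a ⊗ b ⊗ b, b ⊗ c) ⊗ g(h(d, b), h(b, c), a ⊗ c ⊗ c) ⊗ h(a ⊗ a ⊗ c ⊗ d ⊗ g(a, b, d), g(b ⊗ d ⊗ d, a ⊗ b ⊗ d ⊗ d, h(c, b)))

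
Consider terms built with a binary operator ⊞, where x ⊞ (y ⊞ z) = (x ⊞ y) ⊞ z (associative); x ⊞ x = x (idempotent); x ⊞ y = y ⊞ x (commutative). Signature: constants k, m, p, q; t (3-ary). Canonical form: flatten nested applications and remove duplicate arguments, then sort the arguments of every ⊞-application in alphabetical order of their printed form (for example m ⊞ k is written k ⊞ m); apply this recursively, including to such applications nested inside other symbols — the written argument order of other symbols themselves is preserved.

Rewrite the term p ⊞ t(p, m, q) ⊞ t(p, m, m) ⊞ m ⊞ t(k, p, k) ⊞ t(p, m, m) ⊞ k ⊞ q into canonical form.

Deduplicate:  drop duplicate t(p, m, m)
Order the arguments:  k ⊞ m ⊞ p ⊞ q ⊞ t(k, p, k) ⊞ t(p, m, m) ⊞ t(p, m, q)

Answer: k ⊞ m ⊞ p ⊞ q ⊞ t(k, p, k) ⊞ t(p, m, m) ⊞ t(p, m, q)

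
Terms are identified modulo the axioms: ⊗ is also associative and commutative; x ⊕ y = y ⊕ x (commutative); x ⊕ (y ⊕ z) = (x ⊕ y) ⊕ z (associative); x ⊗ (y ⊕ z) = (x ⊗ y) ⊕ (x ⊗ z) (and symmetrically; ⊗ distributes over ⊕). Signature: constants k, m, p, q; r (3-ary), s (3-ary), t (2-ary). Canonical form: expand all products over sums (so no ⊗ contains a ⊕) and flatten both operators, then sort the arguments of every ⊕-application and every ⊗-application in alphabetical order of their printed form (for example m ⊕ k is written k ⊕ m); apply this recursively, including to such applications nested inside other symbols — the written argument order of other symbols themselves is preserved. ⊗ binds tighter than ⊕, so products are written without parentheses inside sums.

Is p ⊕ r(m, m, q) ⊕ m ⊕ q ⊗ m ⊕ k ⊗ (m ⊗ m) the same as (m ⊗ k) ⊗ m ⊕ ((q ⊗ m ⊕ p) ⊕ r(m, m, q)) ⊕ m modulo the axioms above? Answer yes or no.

Answer: yes — both canonical forms are k ⊗ m ⊗ m ⊕ m ⊕ m ⊗ q ⊕ p ⊕ r(m, m, q)

Derivation:
Left:  p ⊕ r(m, m, q) ⊕ m ⊕ q ⊗ m ⊕ k ⊗ (m ⊗ m)
  Un-nest:  p ⊕ r(m, m, q) ⊕ m ⊕ m ⊗ q ⊕ k ⊗ m ⊗ m
  Sort:  k ⊗ m ⊗ m ⊕ m ⊕ m ⊗ q ⊕ p ⊕ r(m, m, q)
Right:  (m ⊗ k) ⊗ m ⊕ ((q ⊗ m ⊕ p) ⊕ r(m, m, q)) ⊕ m
  Merge nested applications:  k ⊗ m ⊗ m ⊕ m ⊗ q ⊕ p ⊕ r(m, m, q) ⊕ m
  Sort:  k ⊗ m ⊗ m ⊕ m ⊕ m ⊗ q ⊕ p ⊕ r(m, m, q)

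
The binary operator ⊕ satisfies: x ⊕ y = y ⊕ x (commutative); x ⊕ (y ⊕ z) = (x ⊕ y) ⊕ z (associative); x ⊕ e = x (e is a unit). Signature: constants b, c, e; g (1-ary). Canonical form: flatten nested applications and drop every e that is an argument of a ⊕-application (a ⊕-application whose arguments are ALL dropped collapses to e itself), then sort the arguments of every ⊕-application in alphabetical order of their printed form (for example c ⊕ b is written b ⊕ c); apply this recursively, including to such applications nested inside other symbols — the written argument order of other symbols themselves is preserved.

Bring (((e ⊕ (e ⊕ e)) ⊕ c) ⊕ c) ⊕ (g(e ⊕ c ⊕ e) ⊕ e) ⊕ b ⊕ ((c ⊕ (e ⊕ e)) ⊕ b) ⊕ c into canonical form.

Answer: b ⊕ b ⊕ c ⊕ c ⊕ c ⊕ c ⊕ g(c)

Derivation:
Flatten:  e ⊕ e ⊕ e ⊕ c ⊕ c ⊕ g(e ⊕ c ⊕ e) ⊕ e ⊕ b ⊕ c ⊕ e ⊕ e ⊕ b ⊕ c
Simplify inside:  g(e ⊕ c ⊕ e)  →  g(c)
Unit:  drop e (×6)
Order the arguments:  b ⊕ b ⊕ c ⊕ c ⊕ c ⊕ c ⊕ g(c)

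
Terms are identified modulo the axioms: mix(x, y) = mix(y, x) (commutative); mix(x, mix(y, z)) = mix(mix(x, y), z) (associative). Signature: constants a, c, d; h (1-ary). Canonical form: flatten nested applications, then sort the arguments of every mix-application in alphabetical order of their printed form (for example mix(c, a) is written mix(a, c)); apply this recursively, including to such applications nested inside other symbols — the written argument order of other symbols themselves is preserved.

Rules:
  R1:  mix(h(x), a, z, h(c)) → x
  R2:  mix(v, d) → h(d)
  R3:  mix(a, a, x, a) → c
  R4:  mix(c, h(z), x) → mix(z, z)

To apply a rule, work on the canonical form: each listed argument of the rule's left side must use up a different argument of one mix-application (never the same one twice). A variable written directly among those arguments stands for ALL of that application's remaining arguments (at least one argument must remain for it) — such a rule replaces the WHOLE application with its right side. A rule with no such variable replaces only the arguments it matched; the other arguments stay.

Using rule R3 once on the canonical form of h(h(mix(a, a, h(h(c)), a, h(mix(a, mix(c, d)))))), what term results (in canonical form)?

Answer: h(h(c))

Derivation:
Canonical form:  h(h(mix(a, a, a, h(h(c)), h(mix(a, c, d)))))
Apply R3:  consuming a, a, a;  x := mix(h(h(c)), h(mix(a, c, d)))
Every leftover argument binds to the variable; the entire application is replaced.
New term:  h(h(c))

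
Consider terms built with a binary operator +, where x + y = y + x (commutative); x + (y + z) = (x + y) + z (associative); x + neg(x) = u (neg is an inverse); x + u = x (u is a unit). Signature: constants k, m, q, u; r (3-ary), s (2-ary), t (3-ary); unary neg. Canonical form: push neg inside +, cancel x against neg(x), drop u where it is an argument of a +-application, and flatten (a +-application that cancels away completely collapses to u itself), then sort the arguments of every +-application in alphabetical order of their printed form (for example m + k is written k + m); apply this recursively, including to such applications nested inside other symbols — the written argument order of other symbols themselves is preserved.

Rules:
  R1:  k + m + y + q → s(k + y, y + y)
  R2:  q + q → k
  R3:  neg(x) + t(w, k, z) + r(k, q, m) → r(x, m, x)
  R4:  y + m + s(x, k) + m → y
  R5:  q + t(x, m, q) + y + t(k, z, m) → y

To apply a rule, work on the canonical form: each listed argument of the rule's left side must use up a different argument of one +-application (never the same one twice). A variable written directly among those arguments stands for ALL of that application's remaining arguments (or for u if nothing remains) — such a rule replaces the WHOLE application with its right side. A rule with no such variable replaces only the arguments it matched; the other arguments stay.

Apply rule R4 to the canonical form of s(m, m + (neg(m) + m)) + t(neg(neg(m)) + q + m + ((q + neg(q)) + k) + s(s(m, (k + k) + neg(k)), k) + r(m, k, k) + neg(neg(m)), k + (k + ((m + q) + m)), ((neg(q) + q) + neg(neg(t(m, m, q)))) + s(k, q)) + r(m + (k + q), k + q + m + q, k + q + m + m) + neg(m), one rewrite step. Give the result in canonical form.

Canonical form:  neg(m) + r(k + m + q, k + m + q + q, k + m + m + q) + s(m, m) + t(k + m + m + m + q + r(m, k, k) + s(s(m, k), k), k + k + m + m + q, s(k, q) + t(m, m, q))
Apply R4:  consuming m, m, s(s(m, k), k);  x := s(m, k), y := k + m + q + r(m, k, k)
The variable takes the whole remainder — replace the entire application.
Giving:  neg(m) + r(k + m + q, k + m + q + q, k + m + m + q) + s(m, m) + t(k + m + q + r(m, k, k), k + k + m + m + q, s(k, q) + t(m, m, q))

Answer: neg(m) + r(k + m + q, k + m + q + q, k + m + m + q) + s(m, m) + t(k + m + q + r(m, k, k), k + k + m + m + q, s(k, q) + t(m, m, q))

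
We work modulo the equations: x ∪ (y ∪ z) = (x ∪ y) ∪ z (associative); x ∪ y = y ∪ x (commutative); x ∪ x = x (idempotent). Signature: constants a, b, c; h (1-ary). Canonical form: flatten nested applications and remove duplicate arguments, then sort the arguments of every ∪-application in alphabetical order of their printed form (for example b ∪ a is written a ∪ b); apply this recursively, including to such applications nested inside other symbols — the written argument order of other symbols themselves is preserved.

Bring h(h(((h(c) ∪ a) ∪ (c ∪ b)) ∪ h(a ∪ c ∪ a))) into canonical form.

Answer: h(h(a ∪ b ∪ c ∪ h(a ∪ c) ∪ h(c)))

Derivation:
Work inside:  ((h(c) ∪ a) ∪ (c ∪ b)) ∪ h(a ∪ c ∪ a)
Merge nested applications:  h(c) ∪ a ∪ c ∪ b ∪ h(a ∪ c ∪ a)
Inside:  h(a ∪ c ∪ a)  →  h(a ∪ c)
Order the arguments:  a ∪ b ∪ c ∪ h(a ∪ c) ∪ h(c)
Put back:  h(h(a ∪ b ∪ c ∪ h(a ∪ c) ∪ h(c)))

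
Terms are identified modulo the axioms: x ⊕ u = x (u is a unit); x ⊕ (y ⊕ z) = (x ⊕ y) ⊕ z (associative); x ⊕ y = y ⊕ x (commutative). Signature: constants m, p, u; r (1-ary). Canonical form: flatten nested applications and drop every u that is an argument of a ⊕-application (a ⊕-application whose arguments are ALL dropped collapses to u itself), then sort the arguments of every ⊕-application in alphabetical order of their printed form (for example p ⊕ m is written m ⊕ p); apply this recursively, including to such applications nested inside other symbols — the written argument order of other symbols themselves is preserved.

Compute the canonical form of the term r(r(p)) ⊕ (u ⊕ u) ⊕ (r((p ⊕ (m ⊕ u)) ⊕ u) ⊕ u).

Flatten:  r(r(p)) ⊕ u ⊕ u ⊕ r((p ⊕ (m ⊕ u)) ⊕ u) ⊕ u
Canonicalize subterm:  r((p ⊕ (m ⊕ u)) ⊕ u)  →  r(m ⊕ p)
Unit:  drop u (×3)
Sort arguments:  r(m ⊕ p) ⊕ r(r(p))

Answer: r(m ⊕ p) ⊕ r(r(p))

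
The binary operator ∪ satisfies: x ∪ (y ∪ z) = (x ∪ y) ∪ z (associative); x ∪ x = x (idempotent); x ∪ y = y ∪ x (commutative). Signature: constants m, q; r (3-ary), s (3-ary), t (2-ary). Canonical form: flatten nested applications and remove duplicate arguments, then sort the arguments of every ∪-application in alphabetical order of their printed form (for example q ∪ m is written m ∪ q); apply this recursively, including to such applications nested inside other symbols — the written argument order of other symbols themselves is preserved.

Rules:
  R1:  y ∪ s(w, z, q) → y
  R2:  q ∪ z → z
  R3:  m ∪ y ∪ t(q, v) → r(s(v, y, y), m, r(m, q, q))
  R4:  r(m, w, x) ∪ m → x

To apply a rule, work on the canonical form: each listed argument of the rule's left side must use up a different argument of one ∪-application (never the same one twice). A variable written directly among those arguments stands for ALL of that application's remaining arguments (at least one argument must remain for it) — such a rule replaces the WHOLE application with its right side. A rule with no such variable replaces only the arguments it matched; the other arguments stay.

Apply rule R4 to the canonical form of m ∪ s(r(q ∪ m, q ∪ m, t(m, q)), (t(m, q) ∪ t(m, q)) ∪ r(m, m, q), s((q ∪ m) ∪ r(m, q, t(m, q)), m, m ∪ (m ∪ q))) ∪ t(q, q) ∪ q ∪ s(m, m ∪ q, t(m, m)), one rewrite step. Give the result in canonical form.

Canonical form:  m ∪ q ∪ s(m, m ∪ q, t(m, m)) ∪ s(r(m ∪ q, m ∪ q, t(m, q)), r(m, m, q) ∪ t(m, q), s(m ∪ q ∪ r(m, q, t(m, q)), m, m ∪ q)) ∪ t(q, q)
Match R4:  consume m, r(m, q, t(m, q));  w := q, x := t(m, q)
New term:  m ∪ q ∪ s(m, m ∪ q, t(m, m)) ∪ s(r(m ∪ q, m ∪ q, t(m, q)), r(m, m, q) ∪ t(m, q), s(q ∪ t(m, q), m, m ∪ q)) ∪ t(q, q)

Answer: m ∪ q ∪ s(m, m ∪ q, t(m, m)) ∪ s(r(m ∪ q, m ∪ q, t(m, q)), r(m, m, q) ∪ t(m, q), s(q ∪ t(m, q), m, m ∪ q)) ∪ t(q, q)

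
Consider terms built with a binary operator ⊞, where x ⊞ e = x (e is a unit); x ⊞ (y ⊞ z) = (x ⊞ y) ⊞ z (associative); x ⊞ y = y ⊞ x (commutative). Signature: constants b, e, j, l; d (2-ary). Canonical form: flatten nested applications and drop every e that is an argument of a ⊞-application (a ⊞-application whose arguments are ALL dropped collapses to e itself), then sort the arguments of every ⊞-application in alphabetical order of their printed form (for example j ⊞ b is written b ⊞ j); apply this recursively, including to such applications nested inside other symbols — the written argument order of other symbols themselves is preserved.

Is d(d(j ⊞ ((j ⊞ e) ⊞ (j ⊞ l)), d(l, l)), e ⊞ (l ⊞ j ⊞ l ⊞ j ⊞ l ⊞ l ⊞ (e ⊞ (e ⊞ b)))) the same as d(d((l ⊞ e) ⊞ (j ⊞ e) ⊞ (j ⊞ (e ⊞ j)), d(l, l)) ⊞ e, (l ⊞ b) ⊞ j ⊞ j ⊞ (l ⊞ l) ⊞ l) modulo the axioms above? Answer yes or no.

Left:  d(d(j ⊞ ((j ⊞ e) ⊞ (j ⊞ l)), d(l, l)), e ⊞ (l ⊞ j ⊞ l ⊞ j ⊞ l ⊞ l ⊞ (e ⊞ (e ⊞ b))))
  Descend into:  e ⊞ (l ⊞ j ⊞ l ⊞ j ⊞ l ⊞ l ⊞ (e ⊞ (e ⊞ b)))
  Un-nest:  e ⊞ l ⊞ j ⊞ l ⊞ j ⊞ l ⊞ l ⊞ e ⊞ e ⊞ b
  Units out:  drop e (×3)
  Sort:  b ⊞ j ⊞ j ⊞ l ⊞ l ⊞ l ⊞ l
  Reassemble:  d(d(j ⊞ j ⊞ j ⊞ l, d(l, l)), b ⊞ j ⊞ j ⊞ l ⊞ l ⊞ l ⊞ l)
Right:  d(d((l ⊞ e) ⊞ (j ⊞ e) ⊞ (j ⊞ (e ⊞ j)), d(l, l)) ⊞ e, (l ⊞ b) ⊞ j ⊞ j ⊞ (l ⊞ l) ⊞ l)
  Work inside:  d((l ⊞ e) ⊞ (j ⊞ e) ⊞ (j ⊞ (e ⊞ j)), d(l, l)) ⊞ e
  Simplify inside:  d((l ⊞ e) ⊞ (j ⊞ e) ⊞ (j ⊞ (e ⊞ j)), d(l, l))  →  d(j ⊞ j ⊞ j ⊞ l, d(l, l))
  Drop the unit:  drop e
  Sort arguments:  d(j ⊞ j ⊞ j ⊞ l, d(l, l))
  Reassemble:  d(d(j ⊞ j ⊞ j ⊞ l, d(l, l)), b ⊞ j ⊞ j ⊞ l ⊞ l ⊞ l ⊞ l)

Answer: yes — both canonical forms are d(d(j ⊞ j ⊞ j ⊞ l, d(l, l)), b ⊞ j ⊞ j ⊞ l ⊞ l ⊞ l ⊞ l)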